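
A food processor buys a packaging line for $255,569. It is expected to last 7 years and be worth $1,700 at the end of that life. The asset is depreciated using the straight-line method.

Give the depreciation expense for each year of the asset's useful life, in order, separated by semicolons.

$36,267; $36,267; $36,267; $36,267; $36,267; $36,267; $36,267

Depreciable base = $255,569 − $1,700 = $253,869.
Annual expense = $253,869 / 7 = $36,267.
End of year 1: book value $219,302.
End of year 2: book value $183,035.
End of year 3: book value $146,768.
End of year 4: book value $110,501.
End of year 5: book value $74,234.
End of year 6: book value $37,967.
End of year 7: book value $1,700.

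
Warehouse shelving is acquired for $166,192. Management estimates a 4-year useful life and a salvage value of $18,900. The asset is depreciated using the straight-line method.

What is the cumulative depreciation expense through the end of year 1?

$36,823

Depreciable base = $166,192 − $18,900 = $147,292.
Annual expense = $147,292 / 4 = $36,823.
End of year 1: book value $129,369.
Accumulated through year 1 = $166,192 − $129,369 = $36,823.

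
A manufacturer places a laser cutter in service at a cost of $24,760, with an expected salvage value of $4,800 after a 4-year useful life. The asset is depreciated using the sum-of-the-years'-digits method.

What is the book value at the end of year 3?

Depreciable base = $24,760 − $4,800 = $19,960.
Sum of the years' digits = 4+3+2+1 = 10.
Year 1: $19,960 × 4/10 = $7,984. Book value $16,776.
Year 2: $19,960 × 3/10 = $5,988. Book value $10,788.
Year 3: $19,960 × 2/10 = $3,992. Book value $6,796.

$6,796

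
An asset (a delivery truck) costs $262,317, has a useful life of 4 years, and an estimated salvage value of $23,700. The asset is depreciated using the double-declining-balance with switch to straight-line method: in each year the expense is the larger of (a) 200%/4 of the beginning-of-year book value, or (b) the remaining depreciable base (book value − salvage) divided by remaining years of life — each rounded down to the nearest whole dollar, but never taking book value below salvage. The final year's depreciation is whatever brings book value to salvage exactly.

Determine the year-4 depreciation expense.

$9,090

Depreciable base = $262,317 − $23,700 = $238,617.
Year 1: DB = ⌊$262,317 × 200%/4⌋ = $131,158; SL = ⌊$238,617/4⌋ = $59,654 → take DB $131,158. Book value $131,159.
Year 2: DB = ⌊$131,159 × 200%/4⌋ = $65,579; SL = ⌊$107,459/3⌋ = $35,819 → take DB $65,579. Book value $65,580.
Year 3: DB = ⌊$65,580 × 200%/4⌋ = $32,790; SL = ⌊$41,880/2⌋ = $20,940 → take DB $32,790. Book value $32,790.
Year 4 (final): $32,790 − $23,700 = $9,090. Book value $23,700.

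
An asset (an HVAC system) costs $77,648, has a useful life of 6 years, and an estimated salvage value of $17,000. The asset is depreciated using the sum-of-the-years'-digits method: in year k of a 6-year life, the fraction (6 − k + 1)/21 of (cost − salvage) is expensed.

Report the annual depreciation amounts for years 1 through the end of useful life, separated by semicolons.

Depreciable base = $77,648 − $17,000 = $60,648.
Sum of the years' digits = 6+5+4+3+2+1 = 21.
Year 1: $60,648 × 6/21 = $17,328. Book value $60,320.
Year 2: $60,648 × 5/21 = $14,440. Book value $45,880.
Year 3: $60,648 × 4/21 = $11,552. Book value $34,328.
Year 4: $60,648 × 3/21 = $8,664. Book value $25,664.
Year 5: $60,648 × 2/21 = $5,776. Book value $19,888.
Year 6: $60,648 × 1/21 = $2,888. Book value $17,000.

$17,328; $14,440; $11,552; $8,664; $5,776; $2,888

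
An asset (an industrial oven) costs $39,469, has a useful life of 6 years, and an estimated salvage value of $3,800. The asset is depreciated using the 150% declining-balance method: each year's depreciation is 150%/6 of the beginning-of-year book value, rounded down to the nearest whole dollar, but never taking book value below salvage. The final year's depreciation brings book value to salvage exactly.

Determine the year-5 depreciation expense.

Depreciable base = $39,469 − $3,800 = $35,669.
Year 1: ⌊$39,469 × 150%/6⌋ = $9,867. Book value $29,602.
Year 2: ⌊$29,602 × 150%/6⌋ = $7,400. Book value $22,202.
Year 3: ⌊$22,202 × 150%/6⌋ = $5,550. Book value $16,652.
Year 4: ⌊$16,652 × 150%/6⌋ = $4,163. Book value $12,489.
Year 5: ⌊$12,489 × 150%/6⌋ = $3,122. Book value $9,367.

$3,122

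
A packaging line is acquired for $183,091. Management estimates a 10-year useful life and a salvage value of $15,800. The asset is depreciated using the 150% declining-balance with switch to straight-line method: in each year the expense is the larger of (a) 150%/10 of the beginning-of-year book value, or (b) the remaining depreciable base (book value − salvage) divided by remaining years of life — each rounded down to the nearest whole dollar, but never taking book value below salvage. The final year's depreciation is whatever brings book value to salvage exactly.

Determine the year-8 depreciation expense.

$13,088

Depreciable base = $183,091 − $15,800 = $167,291.
Year 1: DB = ⌊$183,091 × 150%/10⌋ = $27,463; SL = ⌊$167,291/10⌋ = $16,729 → take DB $27,463. Book value $155,628.
Year 2: DB = ⌊$155,628 × 150%/10⌋ = $23,344; SL = ⌊$139,828/9⌋ = $15,536 → take DB $23,344. Book value $132,284.
Year 3: DB = ⌊$132,284 × 150%/10⌋ = $19,842; SL = ⌊$116,484/8⌋ = $14,560 → take DB $19,842. Book value $112,442.
Year 4: DB = ⌊$112,442 × 150%/10⌋ = $16,866; SL = ⌊$96,642/7⌋ = $13,806 → take DB $16,866. Book value $95,576.
Year 5: DB = ⌊$95,576 × 150%/10⌋ = $14,336; SL = ⌊$79,776/6⌋ = $13,296 → take DB $14,336. Book value $81,240.
Year 6: DB = ⌊$81,240 × 150%/10⌋ = $12,186; SL = ⌊$65,440/5⌋ = $13,088 → take SL $13,088. Book value $68,152.
Year 7: DB = ⌊$68,152 × 150%/10⌋ = $10,222; SL = ⌊$52,352/4⌋ = $13,088 → take SL $13,088. Book value $55,064.
Year 8: DB = ⌊$55,064 × 150%/10⌋ = $8,259; SL = ⌊$39,264/3⌋ = $13,088 → take SL $13,088. Book value $41,976.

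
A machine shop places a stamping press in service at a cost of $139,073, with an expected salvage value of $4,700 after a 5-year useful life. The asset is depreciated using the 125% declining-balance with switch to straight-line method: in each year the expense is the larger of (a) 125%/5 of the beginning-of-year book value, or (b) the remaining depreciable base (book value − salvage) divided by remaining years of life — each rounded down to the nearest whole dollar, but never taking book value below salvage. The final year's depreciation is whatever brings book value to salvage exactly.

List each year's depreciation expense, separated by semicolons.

Depreciable base = $139,073 − $4,700 = $134,373.
Year 1: DB = ⌊$139,073 × 125%/5⌋ = $34,768; SL = ⌊$134,373/5⌋ = $26,874 → take DB $34,768. Book value $104,305.
Year 2: DB = ⌊$104,305 × 125%/5⌋ = $26,076; SL = ⌊$99,605/4⌋ = $24,901 → take DB $26,076. Book value $78,229.
Year 3: DB = ⌊$78,229 × 125%/5⌋ = $19,557; SL = ⌊$73,529/3⌋ = $24,509 → take SL $24,509. Book value $53,720.
Year 4: DB = ⌊$53,720 × 125%/5⌋ = $13,430; SL = ⌊$49,020/2⌋ = $24,510 → take SL $24,510. Book value $29,210.
Year 5 (final): $29,210 − $4,700 = $24,510. Book value $4,700.

$34,768; $26,076; $24,509; $24,510; $24,510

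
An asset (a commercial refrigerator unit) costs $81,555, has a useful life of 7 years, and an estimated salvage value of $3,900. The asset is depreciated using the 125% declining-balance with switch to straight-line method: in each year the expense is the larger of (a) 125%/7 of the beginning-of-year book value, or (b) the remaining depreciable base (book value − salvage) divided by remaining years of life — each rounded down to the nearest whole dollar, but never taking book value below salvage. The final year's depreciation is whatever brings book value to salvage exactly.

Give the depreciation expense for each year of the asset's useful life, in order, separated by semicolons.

$14,563; $11,962; $10,226; $10,226; $10,226; $10,226; $10,226

Depreciable base = $81,555 − $3,900 = $77,655.
Year 1: DB = ⌊$81,555 × 125%/7⌋ = $14,563; SL = ⌊$77,655/7⌋ = $11,093 → take DB $14,563. Book value $66,992.
Year 2: DB = ⌊$66,992 × 125%/7⌋ = $11,962; SL = ⌊$63,092/6⌋ = $10,515 → take DB $11,962. Book value $55,030.
Year 3: DB = ⌊$55,030 × 125%/7⌋ = $9,826; SL = ⌊$51,130/5⌋ = $10,226 → take SL $10,226. Book value $44,804.
Year 4: DB = ⌊$44,804 × 125%/7⌋ = $8,000; SL = ⌊$40,904/4⌋ = $10,226 → take SL $10,226. Book value $34,578.
Year 5: DB = ⌊$34,578 × 125%/7⌋ = $6,174; SL = ⌊$30,678/3⌋ = $10,226 → take SL $10,226. Book value $24,352.
Year 6: DB = ⌊$24,352 × 125%/7⌋ = $4,348; SL = ⌊$20,452/2⌋ = $10,226 → take SL $10,226. Book value $14,126.
Year 7 (final): $14,126 − $3,900 = $10,226. Book value $3,900.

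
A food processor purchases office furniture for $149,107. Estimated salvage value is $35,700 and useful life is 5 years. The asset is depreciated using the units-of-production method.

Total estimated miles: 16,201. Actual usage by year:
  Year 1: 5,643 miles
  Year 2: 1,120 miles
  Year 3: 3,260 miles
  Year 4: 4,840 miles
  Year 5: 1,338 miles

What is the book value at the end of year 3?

Depreciable base = $149,107 − $35,700 = $113,407.
Rate = $113,407 / 16,201 miles = $7 per mile.
Year 1: 5,643 × $7 = $39,501. Book value $109,606.
Year 2: 1,120 × $7 = $7,840. Book value $101,766.
Year 3: 3,260 × $7 = $22,820. Book value $78,946.

$78,946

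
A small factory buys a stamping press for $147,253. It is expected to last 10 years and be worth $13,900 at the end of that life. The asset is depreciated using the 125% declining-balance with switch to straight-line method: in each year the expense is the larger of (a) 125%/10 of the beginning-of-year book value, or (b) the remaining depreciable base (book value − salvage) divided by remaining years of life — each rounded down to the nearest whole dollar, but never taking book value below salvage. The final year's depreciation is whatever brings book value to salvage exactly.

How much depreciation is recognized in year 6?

$12,070

Depreciable base = $147,253 − $13,900 = $133,353.
Year 1: DB = ⌊$147,253 × 125%/10⌋ = $18,406; SL = ⌊$133,353/10⌋ = $13,335 → take DB $18,406. Book value $128,847.
Year 2: DB = ⌊$128,847 × 125%/10⌋ = $16,105; SL = ⌊$114,947/9⌋ = $12,771 → take DB $16,105. Book value $112,742.
Year 3: DB = ⌊$112,742 × 125%/10⌋ = $14,092; SL = ⌊$98,842/8⌋ = $12,355 → take DB $14,092. Book value $98,650.
Year 4: DB = ⌊$98,650 × 125%/10⌋ = $12,331; SL = ⌊$84,750/7⌋ = $12,107 → take DB $12,331. Book value $86,319.
Year 5: DB = ⌊$86,319 × 125%/10⌋ = $10,789; SL = ⌊$72,419/6⌋ = $12,069 → take SL $12,069. Book value $74,250.
Year 6: DB = ⌊$74,250 × 125%/10⌋ = $9,281; SL = ⌊$60,350/5⌋ = $12,070 → take SL $12,070. Book value $62,180.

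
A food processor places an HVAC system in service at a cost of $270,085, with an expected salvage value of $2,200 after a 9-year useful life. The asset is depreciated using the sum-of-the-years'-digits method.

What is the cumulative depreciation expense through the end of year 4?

$178,590

Depreciable base = $270,085 − $2,200 = $267,885.
Sum of the years' digits = 9+8+7+6+5+4+3+2+1 = 45.
Year 1: $267,885 × 9/45 = $53,577. Book value $216,508.
Year 2: $267,885 × 8/45 = $47,624. Book value $168,884.
Year 3: $267,885 × 7/45 = $41,671. Book value $127,213.
Year 4: $267,885 × 6/45 = $35,718. Book value $91,495.
Accumulated through year 4 = $270,085 − $91,495 = $178,590.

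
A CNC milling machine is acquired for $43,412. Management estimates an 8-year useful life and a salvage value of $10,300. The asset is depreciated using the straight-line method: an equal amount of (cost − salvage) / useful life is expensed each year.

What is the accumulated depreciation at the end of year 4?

Depreciable base = $43,412 − $10,300 = $33,112.
Annual expense = $33,112 / 8 = $4,139.
End of year 1: book value $39,273.
End of year 2: book value $35,134.
End of year 3: book value $30,995.
End of year 4: book value $26,856.
Accumulated through year 4 = $43,412 − $26,856 = $16,556.

$16,556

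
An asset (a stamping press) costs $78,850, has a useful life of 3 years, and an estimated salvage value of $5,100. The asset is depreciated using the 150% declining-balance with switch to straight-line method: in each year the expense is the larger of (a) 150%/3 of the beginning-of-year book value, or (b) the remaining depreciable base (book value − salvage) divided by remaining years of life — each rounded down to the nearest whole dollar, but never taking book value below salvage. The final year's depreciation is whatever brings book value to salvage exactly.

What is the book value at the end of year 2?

$19,713

Depreciable base = $78,850 − $5,100 = $73,750.
Year 1: DB = ⌊$78,850 × 150%/3⌋ = $39,425; SL = ⌊$73,750/3⌋ = $24,583 → take DB $39,425. Book value $39,425.
Year 2: DB = ⌊$39,425 × 150%/3⌋ = $19,712; SL = ⌊$34,325/2⌋ = $17,162 → take DB $19,712. Book value $19,713.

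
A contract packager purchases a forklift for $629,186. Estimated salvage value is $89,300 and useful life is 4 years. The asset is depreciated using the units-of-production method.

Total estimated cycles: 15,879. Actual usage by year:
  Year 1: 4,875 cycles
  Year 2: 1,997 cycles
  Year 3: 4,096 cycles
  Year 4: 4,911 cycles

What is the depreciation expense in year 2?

$67,898

Depreciable base = $629,186 − $89,300 = $539,886.
Rate = $539,886 / 15,879 cycles = $34 per cycle.
Year 1: 4,875 × $34 = $165,750. Book value $463,436.
Year 2: 1,997 × $34 = $67,898. Book value $395,538.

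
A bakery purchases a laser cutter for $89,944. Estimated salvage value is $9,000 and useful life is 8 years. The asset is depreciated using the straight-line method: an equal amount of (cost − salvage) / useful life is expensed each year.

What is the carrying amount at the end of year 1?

Depreciable base = $89,944 − $9,000 = $80,944.
Annual expense = $80,944 / 8 = $10,118.
End of year 1: book value $79,826.

$79,826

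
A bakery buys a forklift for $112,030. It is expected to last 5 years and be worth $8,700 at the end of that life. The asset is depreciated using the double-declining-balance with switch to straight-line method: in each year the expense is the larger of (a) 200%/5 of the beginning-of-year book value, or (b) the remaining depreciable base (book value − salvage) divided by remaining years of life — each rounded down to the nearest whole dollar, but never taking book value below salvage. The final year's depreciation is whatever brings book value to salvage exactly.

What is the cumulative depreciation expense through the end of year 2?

$71,699

Depreciable base = $112,030 − $8,700 = $103,330.
Year 1: DB = ⌊$112,030 × 200%/5⌋ = $44,812; SL = ⌊$103,330/5⌋ = $20,666 → take DB $44,812. Book value $67,218.
Year 2: DB = ⌊$67,218 × 200%/5⌋ = $26,887; SL = ⌊$58,518/4⌋ = $14,629 → take DB $26,887. Book value $40,331.
Accumulated through year 2 = $112,030 − $40,331 = $71,699.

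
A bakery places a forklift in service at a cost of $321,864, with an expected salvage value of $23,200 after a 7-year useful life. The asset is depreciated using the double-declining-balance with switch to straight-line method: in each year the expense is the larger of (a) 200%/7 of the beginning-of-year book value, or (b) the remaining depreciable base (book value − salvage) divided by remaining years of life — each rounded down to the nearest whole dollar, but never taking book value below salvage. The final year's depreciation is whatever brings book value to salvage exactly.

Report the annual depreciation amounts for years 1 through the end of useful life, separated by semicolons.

$91,961; $65,686; $46,919; $33,513; $23,938; $18,323; $18,324

Depreciable base = $321,864 − $23,200 = $298,664.
Year 1: DB = ⌊$321,864 × 200%/7⌋ = $91,961; SL = ⌊$298,664/7⌋ = $42,666 → take DB $91,961. Book value $229,903.
Year 2: DB = ⌊$229,903 × 200%/7⌋ = $65,686; SL = ⌊$206,703/6⌋ = $34,450 → take DB $65,686. Book value $164,217.
Year 3: DB = ⌊$164,217 × 200%/7⌋ = $46,919; SL = ⌊$141,017/5⌋ = $28,203 → take DB $46,919. Book value $117,298.
Year 4: DB = ⌊$117,298 × 200%/7⌋ = $33,513; SL = ⌊$94,098/4⌋ = $23,524 → take DB $33,513. Book value $83,785.
Year 5: DB = ⌊$83,785 × 200%/7⌋ = $23,938; SL = ⌊$60,585/3⌋ = $20,195 → take DB $23,938. Book value $59,847.
Year 6: DB = ⌊$59,847 × 200%/7⌋ = $17,099; SL = ⌊$36,647/2⌋ = $18,323 → take SL $18,323. Book value $41,524.
Year 7 (final): $41,524 − $23,200 = $18,324. Book value $23,200.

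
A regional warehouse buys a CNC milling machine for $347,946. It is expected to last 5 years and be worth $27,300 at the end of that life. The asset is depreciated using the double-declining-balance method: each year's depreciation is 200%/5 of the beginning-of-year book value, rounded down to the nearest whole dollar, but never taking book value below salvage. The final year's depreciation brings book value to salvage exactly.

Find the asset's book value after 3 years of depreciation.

Depreciable base = $347,946 − $27,300 = $320,646.
Year 1: ⌊$347,946 × 200%/5⌋ = $139,178. Book value $208,768.
Year 2: ⌊$208,768 × 200%/5⌋ = $83,507. Book value $125,261.
Year 3: ⌊$125,261 × 200%/5⌋ = $50,104. Book value $75,157.

$75,157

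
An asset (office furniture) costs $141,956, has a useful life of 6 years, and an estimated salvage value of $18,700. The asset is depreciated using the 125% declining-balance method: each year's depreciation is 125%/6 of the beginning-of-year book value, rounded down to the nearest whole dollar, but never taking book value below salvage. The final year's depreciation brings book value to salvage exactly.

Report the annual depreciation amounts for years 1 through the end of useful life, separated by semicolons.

Depreciable base = $141,956 − $18,700 = $123,256.
Year 1: ⌊$141,956 × 125%/6⌋ = $29,574. Book value $112,382.
Year 2: ⌊$112,382 × 125%/6⌋ = $23,412. Book value $88,970.
Year 3: ⌊$88,970 × 125%/6⌋ = $18,535. Book value $70,435.
Year 4: ⌊$70,435 × 125%/6⌋ = $14,673. Book value $55,762.
Year 5: ⌊$55,762 × 125%/6⌋ = $11,617. Book value $44,145.
Year 6 (final): $44,145 − $18,700 = $25,445. Book value $18,700.

$29,574; $23,412; $18,535; $14,673; $11,617; $25,445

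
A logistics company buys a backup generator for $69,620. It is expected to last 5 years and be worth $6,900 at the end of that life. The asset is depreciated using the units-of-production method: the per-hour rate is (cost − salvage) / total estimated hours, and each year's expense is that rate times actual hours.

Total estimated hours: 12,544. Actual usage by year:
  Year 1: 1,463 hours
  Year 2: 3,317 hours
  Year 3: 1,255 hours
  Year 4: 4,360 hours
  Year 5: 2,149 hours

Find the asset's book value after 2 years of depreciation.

$45,720

Depreciable base = $69,620 − $6,900 = $62,720.
Rate = $62,720 / 12,544 hours = $5 per hour.
Year 1: 1,463 × $5 = $7,315. Book value $62,305.
Year 2: 3,317 × $5 = $16,585. Book value $45,720.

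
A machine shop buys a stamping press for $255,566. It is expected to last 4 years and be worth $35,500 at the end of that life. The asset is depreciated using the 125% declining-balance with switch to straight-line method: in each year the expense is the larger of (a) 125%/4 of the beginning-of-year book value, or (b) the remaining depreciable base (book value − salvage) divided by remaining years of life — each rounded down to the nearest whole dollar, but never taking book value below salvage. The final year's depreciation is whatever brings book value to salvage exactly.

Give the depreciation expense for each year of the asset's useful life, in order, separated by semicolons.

$79,864; $54,906; $42,648; $42,648

Depreciable base = $255,566 − $35,500 = $220,066.
Year 1: DB = ⌊$255,566 × 125%/4⌋ = $79,864; SL = ⌊$220,066/4⌋ = $55,016 → take DB $79,864. Book value $175,702.
Year 2: DB = ⌊$175,702 × 125%/4⌋ = $54,906; SL = ⌊$140,202/3⌋ = $46,734 → take DB $54,906. Book value $120,796.
Year 3: DB = ⌊$120,796 × 125%/4⌋ = $37,748; SL = ⌊$85,296/2⌋ = $42,648 → take SL $42,648. Book value $78,148.
Year 4 (final): $78,148 − $35,500 = $42,648. Book value $35,500.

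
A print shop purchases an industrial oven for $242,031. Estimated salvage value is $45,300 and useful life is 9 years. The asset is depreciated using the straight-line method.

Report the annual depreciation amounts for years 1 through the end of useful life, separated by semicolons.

$21,859; $21,859; $21,859; $21,859; $21,859; $21,859; $21,859; $21,859; $21,859

Depreciable base = $242,031 − $45,300 = $196,731.
Annual expense = $196,731 / 9 = $21,859.
End of year 1: book value $220,172.
End of year 2: book value $198,313.
End of year 3: book value $176,454.
End of year 4: book value $154,595.
End of year 5: book value $132,736.
End of year 6: book value $110,877.
End of year 7: book value $89,018.
End of year 8: book value $67,159.
End of year 9: book value $45,300.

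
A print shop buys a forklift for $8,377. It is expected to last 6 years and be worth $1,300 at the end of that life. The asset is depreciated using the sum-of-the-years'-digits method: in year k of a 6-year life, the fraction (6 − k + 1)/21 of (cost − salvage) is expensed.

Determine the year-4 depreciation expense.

Depreciable base = $8,377 − $1,300 = $7,077.
Sum of the years' digits = 6+5+4+3+2+1 = 21.
Year 1: $7,077 × 6/21 = $2,022. Book value $6,355.
Year 2: $7,077 × 5/21 = $1,685. Book value $4,670.
Year 3: $7,077 × 4/21 = $1,348. Book value $3,322.
Year 4: $7,077 × 3/21 = $1,011. Book value $2,311.

$1,011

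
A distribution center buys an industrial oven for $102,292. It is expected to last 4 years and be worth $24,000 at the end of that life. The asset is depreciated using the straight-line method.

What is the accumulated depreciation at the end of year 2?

$39,146

Depreciable base = $102,292 − $24,000 = $78,292.
Annual expense = $78,292 / 4 = $19,573.
End of year 1: book value $82,719.
End of year 2: book value $63,146.
Accumulated through year 2 = $102,292 − $63,146 = $39,146.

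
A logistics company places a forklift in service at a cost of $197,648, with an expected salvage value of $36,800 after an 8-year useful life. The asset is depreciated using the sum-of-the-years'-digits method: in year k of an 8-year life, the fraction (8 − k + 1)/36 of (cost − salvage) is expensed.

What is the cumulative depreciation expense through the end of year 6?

Depreciable base = $197,648 − $36,800 = $160,848.
Sum of the years' digits = 8+7+6+5+4+3+2+1 = 36.
Year 1: $160,848 × 8/36 = $35,744. Book value $161,904.
Year 2: $160,848 × 7/36 = $31,276. Book value $130,628.
Year 3: $160,848 × 6/36 = $26,808. Book value $103,820.
Year 4: $160,848 × 5/36 = $22,340. Book value $81,480.
Year 5: $160,848 × 4/36 = $17,872. Book value $63,608.
Year 6: $160,848 × 3/36 = $13,404. Book value $50,204.
Accumulated through year 6 = $197,648 − $50,204 = $147,444.

$147,444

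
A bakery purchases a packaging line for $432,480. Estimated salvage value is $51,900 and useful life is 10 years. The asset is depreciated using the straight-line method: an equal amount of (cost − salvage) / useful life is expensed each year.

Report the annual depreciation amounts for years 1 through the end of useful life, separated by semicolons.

Depreciable base = $432,480 − $51,900 = $380,580.
Annual expense = $380,580 / 10 = $38,058.
End of year 1: book value $394,422.
End of year 2: book value $356,364.
End of year 3: book value $318,306.
End of year 4: book value $280,248.
End of year 5: book value $242,190.
End of year 6: book value $204,132.
End of year 7: book value $166,074.
End of year 8: book value $128,016.
End of year 9: book value $89,958.
End of year 10: book value $51,900.

$38,058; $38,058; $38,058; $38,058; $38,058; $38,058; $38,058; $38,058; $38,058; $38,058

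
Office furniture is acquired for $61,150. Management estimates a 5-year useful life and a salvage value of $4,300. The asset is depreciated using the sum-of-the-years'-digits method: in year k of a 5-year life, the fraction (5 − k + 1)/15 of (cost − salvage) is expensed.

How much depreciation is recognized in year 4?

Depreciable base = $61,150 − $4,300 = $56,850.
Sum of the years' digits = 5+4+3+2+1 = 15.
Year 1: $56,850 × 5/15 = $18,950. Book value $42,200.
Year 2: $56,850 × 4/15 = $15,160. Book value $27,040.
Year 3: $56,850 × 3/15 = $11,370. Book value $15,670.
Year 4: $56,850 × 2/15 = $7,580. Book value $8,090.

$7,580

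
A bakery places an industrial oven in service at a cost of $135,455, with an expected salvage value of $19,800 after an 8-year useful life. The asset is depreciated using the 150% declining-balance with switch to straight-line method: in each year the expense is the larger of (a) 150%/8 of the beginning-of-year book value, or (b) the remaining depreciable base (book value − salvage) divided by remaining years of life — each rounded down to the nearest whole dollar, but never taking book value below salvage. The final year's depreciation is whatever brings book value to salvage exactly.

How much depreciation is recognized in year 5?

$11,068

Depreciable base = $135,455 − $19,800 = $115,655.
Year 1: DB = ⌊$135,455 × 150%/8⌋ = $25,397; SL = ⌊$115,655/8⌋ = $14,456 → take DB $25,397. Book value $110,058.
Year 2: DB = ⌊$110,058 × 150%/8⌋ = $20,635; SL = ⌊$90,258/7⌋ = $12,894 → take DB $20,635. Book value $89,423.
Year 3: DB = ⌊$89,423 × 150%/8⌋ = $16,766; SL = ⌊$69,623/6⌋ = $11,603 → take DB $16,766. Book value $72,657.
Year 4: DB = ⌊$72,657 × 150%/8⌋ = $13,623; SL = ⌊$52,857/5⌋ = $10,571 → take DB $13,623. Book value $59,034.
Year 5: DB = ⌊$59,034 × 150%/8⌋ = $11,068; SL = ⌊$39,234/4⌋ = $9,808 → take DB $11,068. Book value $47,966.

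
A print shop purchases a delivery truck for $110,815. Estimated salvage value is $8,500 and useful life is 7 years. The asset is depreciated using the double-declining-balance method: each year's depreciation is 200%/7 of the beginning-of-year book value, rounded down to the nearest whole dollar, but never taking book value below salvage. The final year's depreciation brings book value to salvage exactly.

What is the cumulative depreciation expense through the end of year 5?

Depreciable base = $110,815 − $8,500 = $102,315.
Year 1: ⌊$110,815 × 200%/7⌋ = $31,661. Book value $79,154.
Year 2: ⌊$79,154 × 200%/7⌋ = $22,615. Book value $56,539.
Year 3: ⌊$56,539 × 200%/7⌋ = $16,154. Book value $40,385.
Year 4: ⌊$40,385 × 200%/7⌋ = $11,538. Book value $28,847.
Year 5: ⌊$28,847 × 200%/7⌋ = $8,242. Book value $20,605.
Accumulated through year 5 = $110,815 − $20,605 = $90,210.

$90,210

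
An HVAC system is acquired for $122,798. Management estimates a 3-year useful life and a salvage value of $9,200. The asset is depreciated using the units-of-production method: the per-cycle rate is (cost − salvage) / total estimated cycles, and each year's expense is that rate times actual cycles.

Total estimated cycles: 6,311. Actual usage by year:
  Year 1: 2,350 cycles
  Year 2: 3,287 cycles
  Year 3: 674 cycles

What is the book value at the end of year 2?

$21,332

Depreciable base = $122,798 − $9,200 = $113,598.
Rate = $113,598 / 6,311 cycles = $18 per cycle.
Year 1: 2,350 × $18 = $42,300. Book value $80,498.
Year 2: 3,287 × $18 = $59,166. Book value $21,332.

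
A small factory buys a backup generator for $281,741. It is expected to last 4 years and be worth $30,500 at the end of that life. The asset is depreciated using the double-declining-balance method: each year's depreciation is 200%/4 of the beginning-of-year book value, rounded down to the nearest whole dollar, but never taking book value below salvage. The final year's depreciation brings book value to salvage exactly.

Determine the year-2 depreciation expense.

Depreciable base = $281,741 − $30,500 = $251,241.
Year 1: ⌊$281,741 × 200%/4⌋ = $140,870. Book value $140,871.
Year 2: ⌊$140,871 × 200%/4⌋ = $70,435. Book value $70,436.

$70,435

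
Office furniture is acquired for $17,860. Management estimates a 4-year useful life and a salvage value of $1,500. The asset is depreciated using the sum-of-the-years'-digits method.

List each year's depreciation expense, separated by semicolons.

$6,544; $4,908; $3,272; $1,636

Depreciable base = $17,860 − $1,500 = $16,360.
Sum of the years' digits = 4+3+2+1 = 10.
Year 1: $16,360 × 4/10 = $6,544. Book value $11,316.
Year 2: $16,360 × 3/10 = $4,908. Book value $6,408.
Year 3: $16,360 × 2/10 = $3,272. Book value $3,136.
Year 4: $16,360 × 1/10 = $1,636. Book value $1,500.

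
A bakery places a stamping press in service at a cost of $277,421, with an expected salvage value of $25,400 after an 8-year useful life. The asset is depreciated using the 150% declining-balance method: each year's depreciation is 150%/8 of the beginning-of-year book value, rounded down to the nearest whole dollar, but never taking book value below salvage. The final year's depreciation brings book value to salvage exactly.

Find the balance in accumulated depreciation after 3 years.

$128,618

Depreciable base = $277,421 − $25,400 = $252,021.
Year 1: ⌊$277,421 × 150%/8⌋ = $52,016. Book value $225,405.
Year 2: ⌊$225,405 × 150%/8⌋ = $42,263. Book value $183,142.
Year 3: ⌊$183,142 × 150%/8⌋ = $34,339. Book value $148,803.
Accumulated through year 3 = $277,421 − $148,803 = $128,618.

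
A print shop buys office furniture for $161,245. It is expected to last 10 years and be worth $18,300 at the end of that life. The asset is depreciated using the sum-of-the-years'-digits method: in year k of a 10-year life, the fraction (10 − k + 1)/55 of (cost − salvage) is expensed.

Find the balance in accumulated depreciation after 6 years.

$116,955

Depreciable base = $161,245 − $18,300 = $142,945.
Sum of the years' digits = 10+9+8+7+6+5+4+3+2+1 = 55.
Year 1: $142,945 × 10/55 = $25,990. Book value $135,255.
Year 2: $142,945 × 9/55 = $23,391. Book value $111,864.
Year 3: $142,945 × 8/55 = $20,792. Book value $91,072.
Year 4: $142,945 × 7/55 = $18,193. Book value $72,879.
Year 5: $142,945 × 6/55 = $15,594. Book value $57,285.
Year 6: $142,945 × 5/55 = $12,995. Book value $44,290.
Accumulated through year 6 = $161,245 − $44,290 = $116,955.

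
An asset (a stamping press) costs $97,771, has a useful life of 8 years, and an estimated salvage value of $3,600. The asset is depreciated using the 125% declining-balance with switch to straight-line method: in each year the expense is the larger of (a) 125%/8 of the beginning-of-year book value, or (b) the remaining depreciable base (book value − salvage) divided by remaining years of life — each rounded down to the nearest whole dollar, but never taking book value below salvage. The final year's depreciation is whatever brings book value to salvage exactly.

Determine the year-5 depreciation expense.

Depreciable base = $97,771 − $3,600 = $94,171.
Year 1: DB = ⌊$97,771 × 125%/8⌋ = $15,276; SL = ⌊$94,171/8⌋ = $11,771 → take DB $15,276. Book value $82,495.
Year 2: DB = ⌊$82,495 × 125%/8⌋ = $12,889; SL = ⌊$78,895/7⌋ = $11,270 → take DB $12,889. Book value $69,606.
Year 3: DB = ⌊$69,606 × 125%/8⌋ = $10,875; SL = ⌊$66,006/6⌋ = $11,001 → take SL $11,001. Book value $58,605.
Year 4: DB = ⌊$58,605 × 125%/8⌋ = $9,157; SL = ⌊$55,005/5⌋ = $11,001 → take SL $11,001. Book value $47,604.
Year 5: DB = ⌊$47,604 × 125%/8⌋ = $7,438; SL = ⌊$44,004/4⌋ = $11,001 → take SL $11,001. Book value $36,603.

$11,001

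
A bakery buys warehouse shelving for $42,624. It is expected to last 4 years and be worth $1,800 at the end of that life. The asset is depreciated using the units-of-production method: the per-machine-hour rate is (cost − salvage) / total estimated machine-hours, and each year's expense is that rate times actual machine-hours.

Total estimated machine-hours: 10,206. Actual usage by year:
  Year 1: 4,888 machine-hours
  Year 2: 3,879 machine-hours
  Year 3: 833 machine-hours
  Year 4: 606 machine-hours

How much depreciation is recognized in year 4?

Depreciable base = $42,624 − $1,800 = $40,824.
Rate = $40,824 / 10,206 machine-hours = $4 per machine-hour.
Year 1: 4,888 × $4 = $19,552. Book value $23,072.
Year 2: 3,879 × $4 = $15,516. Book value $7,556.
Year 3: 833 × $4 = $3,332. Book value $4,224.
Year 4: 606 × $4 = $2,424. Book value $1,800.

$2,424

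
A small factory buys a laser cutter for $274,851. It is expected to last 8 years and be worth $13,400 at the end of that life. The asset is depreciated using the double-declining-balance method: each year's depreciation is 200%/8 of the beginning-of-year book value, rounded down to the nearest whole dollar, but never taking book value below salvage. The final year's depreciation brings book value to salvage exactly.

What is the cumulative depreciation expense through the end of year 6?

Depreciable base = $274,851 − $13,400 = $261,451.
Year 1: ⌊$274,851 × 200%/8⌋ = $68,712. Book value $206,139.
Year 2: ⌊$206,139 × 200%/8⌋ = $51,534. Book value $154,605.
Year 3: ⌊$154,605 × 200%/8⌋ = $38,651. Book value $115,954.
Year 4: ⌊$115,954 × 200%/8⌋ = $28,988. Book value $86,966.
Year 5: ⌊$86,966 × 200%/8⌋ = $21,741. Book value $65,225.
Year 6: ⌊$65,225 × 200%/8⌋ = $16,306. Book value $48,919.
Accumulated through year 6 = $274,851 − $48,919 = $225,932.

$225,932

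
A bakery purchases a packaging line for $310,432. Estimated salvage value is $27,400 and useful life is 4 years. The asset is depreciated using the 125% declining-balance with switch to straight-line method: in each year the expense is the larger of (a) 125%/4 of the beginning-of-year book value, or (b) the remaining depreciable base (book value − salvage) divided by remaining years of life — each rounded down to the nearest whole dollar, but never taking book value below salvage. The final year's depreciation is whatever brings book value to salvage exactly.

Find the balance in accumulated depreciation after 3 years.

$223,368

Depreciable base = $310,432 − $27,400 = $283,032.
Year 1: DB = ⌊$310,432 × 125%/4⌋ = $97,010; SL = ⌊$283,032/4⌋ = $70,758 → take DB $97,010. Book value $213,422.
Year 2: DB = ⌊$213,422 × 125%/4⌋ = $66,694; SL = ⌊$186,022/3⌋ = $62,007 → take DB $66,694. Book value $146,728.
Year 3: DB = ⌊$146,728 × 125%/4⌋ = $45,852; SL = ⌊$119,328/2⌋ = $59,664 → take SL $59,664. Book value $87,064.
Accumulated through year 3 = $310,432 − $87,064 = $223,368.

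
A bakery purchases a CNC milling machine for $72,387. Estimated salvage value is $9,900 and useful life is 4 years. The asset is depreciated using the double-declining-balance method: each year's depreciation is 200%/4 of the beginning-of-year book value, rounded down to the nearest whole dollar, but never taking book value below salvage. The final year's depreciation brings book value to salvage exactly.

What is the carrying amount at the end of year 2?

Depreciable base = $72,387 − $9,900 = $62,487.
Year 1: ⌊$72,387 × 200%/4⌋ = $36,193. Book value $36,194.
Year 2: ⌊$36,194 × 200%/4⌋ = $18,097. Book value $18,097.

$18,097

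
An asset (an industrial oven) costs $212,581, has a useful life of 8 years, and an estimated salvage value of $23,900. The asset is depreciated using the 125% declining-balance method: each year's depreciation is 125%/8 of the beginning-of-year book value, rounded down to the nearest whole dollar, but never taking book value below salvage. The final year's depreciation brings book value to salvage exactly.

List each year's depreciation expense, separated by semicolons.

$33,215; $28,025; $23,647; $19,952; $16,834; $14,204; $11,985; $40,819

Depreciable base = $212,581 − $23,900 = $188,681.
Year 1: ⌊$212,581 × 125%/8⌋ = $33,215. Book value $179,366.
Year 2: ⌊$179,366 × 125%/8⌋ = $28,025. Book value $151,341.
Year 3: ⌊$151,341 × 125%/8⌋ = $23,647. Book value $127,694.
Year 4: ⌊$127,694 × 125%/8⌋ = $19,952. Book value $107,742.
Year 5: ⌊$107,742 × 125%/8⌋ = $16,834. Book value $90,908.
Year 6: ⌊$90,908 × 125%/8⌋ = $14,204. Book value $76,704.
Year 7: ⌊$76,704 × 125%/8⌋ = $11,985. Book value $64,719.
Year 8 (final): $64,719 − $23,900 = $40,819. Book value $23,900.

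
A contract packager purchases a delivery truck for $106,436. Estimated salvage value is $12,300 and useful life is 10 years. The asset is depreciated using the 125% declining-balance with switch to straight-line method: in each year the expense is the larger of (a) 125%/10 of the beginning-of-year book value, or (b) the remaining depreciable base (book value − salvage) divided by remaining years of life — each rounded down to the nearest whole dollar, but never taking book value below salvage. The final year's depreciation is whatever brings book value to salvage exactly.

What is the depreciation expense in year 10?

Depreciable base = $106,436 − $12,300 = $94,136.
Year 1: DB = ⌊$106,436 × 125%/10⌋ = $13,304; SL = ⌊$94,136/10⌋ = $9,413 → take DB $13,304. Book value $93,132.
Year 2: DB = ⌊$93,132 × 125%/10⌋ = $11,641; SL = ⌊$80,832/9⌋ = $8,981 → take DB $11,641. Book value $81,491.
Year 3: DB = ⌊$81,491 × 125%/10⌋ = $10,186; SL = ⌊$69,191/8⌋ = $8,648 → take DB $10,186. Book value $71,305.
Year 4: DB = ⌊$71,305 × 125%/10⌋ = $8,913; SL = ⌊$59,005/7⌋ = $8,429 → take DB $8,913. Book value $62,392.
Year 5: DB = ⌊$62,392 × 125%/10⌋ = $7,799; SL = ⌊$50,092/6⌋ = $8,348 → take SL $8,348. Book value $54,044.
Year 6: DB = ⌊$54,044 × 125%/10⌋ = $6,755; SL = ⌊$41,744/5⌋ = $8,348 → take SL $8,348. Book value $45,696.
Year 7: DB = ⌊$45,696 × 125%/10⌋ = $5,712; SL = ⌊$33,396/4⌋ = $8,349 → take SL $8,349. Book value $37,347.
Year 8: DB = ⌊$37,347 × 125%/10⌋ = $4,668; SL = ⌊$25,047/3⌋ = $8,349 → take SL $8,349. Book value $28,998.
Year 9: DB = ⌊$28,998 × 125%/10⌋ = $3,624; SL = ⌊$16,698/2⌋ = $8,349 → take SL $8,349. Book value $20,649.
Year 10 (final): $20,649 − $12,300 = $8,349. Book value $12,300.

$8,349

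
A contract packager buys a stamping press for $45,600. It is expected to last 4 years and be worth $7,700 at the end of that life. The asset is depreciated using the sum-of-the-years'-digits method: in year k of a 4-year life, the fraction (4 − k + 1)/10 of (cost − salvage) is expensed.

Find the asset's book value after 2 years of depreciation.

Depreciable base = $45,600 − $7,700 = $37,900.
Sum of the years' digits = 4+3+2+1 = 10.
Year 1: $37,900 × 4/10 = $15,160. Book value $30,440.
Year 2: $37,900 × 3/10 = $11,370. Book value $19,070.

$19,070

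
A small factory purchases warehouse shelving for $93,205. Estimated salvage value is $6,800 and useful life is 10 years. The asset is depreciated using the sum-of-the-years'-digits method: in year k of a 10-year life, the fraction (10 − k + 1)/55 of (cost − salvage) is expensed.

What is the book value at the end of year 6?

$22,510

Depreciable base = $93,205 − $6,800 = $86,405.
Sum of the years' digits = 10+9+8+7+6+5+4+3+2+1 = 55.
Year 1: $86,405 × 10/55 = $15,710. Book value $77,495.
Year 2: $86,405 × 9/55 = $14,139. Book value $63,356.
Year 3: $86,405 × 8/55 = $12,568. Book value $50,788.
Year 4: $86,405 × 7/55 = $10,997. Book value $39,791.
Year 5: $86,405 × 6/55 = $9,426. Book value $30,365.
Year 6: $86,405 × 5/55 = $7,855. Book value $22,510.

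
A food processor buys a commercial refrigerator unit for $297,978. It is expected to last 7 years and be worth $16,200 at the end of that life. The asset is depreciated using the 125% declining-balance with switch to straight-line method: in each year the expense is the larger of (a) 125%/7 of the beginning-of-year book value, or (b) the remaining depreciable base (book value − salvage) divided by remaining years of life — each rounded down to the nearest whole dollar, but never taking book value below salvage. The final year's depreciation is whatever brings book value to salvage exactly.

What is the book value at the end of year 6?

$53,172

Depreciable base = $297,978 − $16,200 = $281,778.
Year 1: DB = ⌊$297,978 × 125%/7⌋ = $53,210; SL = ⌊$281,778/7⌋ = $40,254 → take DB $53,210. Book value $244,768.
Year 2: DB = ⌊$244,768 × 125%/7⌋ = $43,708; SL = ⌊$228,568/6⌋ = $38,094 → take DB $43,708. Book value $201,060.
Year 3: DB = ⌊$201,060 × 125%/7⌋ = $35,903; SL = ⌊$184,860/5⌋ = $36,972 → take SL $36,972. Book value $164,088.
Year 4: DB = ⌊$164,088 × 125%/7⌋ = $29,301; SL = ⌊$147,888/4⌋ = $36,972 → take SL $36,972. Book value $127,116.
Year 5: DB = ⌊$127,116 × 125%/7⌋ = $22,699; SL = ⌊$110,916/3⌋ = $36,972 → take SL $36,972. Book value $90,144.
Year 6: DB = ⌊$90,144 × 125%/7⌋ = $16,097; SL = ⌊$73,944/2⌋ = $36,972 → take SL $36,972. Book value $53,172.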